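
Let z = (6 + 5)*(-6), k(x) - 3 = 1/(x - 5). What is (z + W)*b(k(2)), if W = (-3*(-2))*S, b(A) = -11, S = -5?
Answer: 1056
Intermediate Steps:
k(x) = 3 + 1/(-5 + x) (k(x) = 3 + 1/(x - 5) = 3 + 1/(-5 + x))
W = -30 (W = -3*(-2)*(-5) = 6*(-5) = -30)
z = -66 (z = 11*(-6) = -66)
(z + W)*b(k(2)) = (-66 - 30)*(-11) = -96*(-11) = 1056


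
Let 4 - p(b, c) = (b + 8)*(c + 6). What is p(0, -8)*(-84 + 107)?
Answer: 460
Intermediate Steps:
p(b, c) = 4 - (6 + c)*(8 + b) (p(b, c) = 4 - (b + 8)*(c + 6) = 4 - (8 + b)*(6 + c) = 4 - (6 + c)*(8 + b))
p(0, -8)*(-84 + 107) = (-44 - 8*(-8) - 6*0 - 1*0*(-8))*(-84 + 107) = (-44 + 64 + 0 + 0)*23 = 20*23 = 460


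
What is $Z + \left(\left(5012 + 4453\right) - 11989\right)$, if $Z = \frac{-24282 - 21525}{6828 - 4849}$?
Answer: $- \frac{5040803}{1979} \approx -2547.1$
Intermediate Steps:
$Z = - \frac{45807}{1979} \approx -23.147$
$Z + \left(\left(5012 + 4453\right) - 11989\right) = - \frac{45807}{1979} + \left(\left(5012 + 4453\right) - 11989\right) = - \frac{45807}{1979} + \left(9465 - 11989\right) = - \frac{45807}{1979} - 2524 = - \frac{5040803}{1979}$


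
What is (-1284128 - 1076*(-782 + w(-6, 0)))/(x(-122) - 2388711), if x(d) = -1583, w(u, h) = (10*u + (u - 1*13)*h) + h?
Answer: 189068/1195147 ≈ 0.15820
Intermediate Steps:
w(u, h) = h + 10*u + h*(-13 + u) (w(u, h) = (10*u + (u - 13)*h) + h = (10*u + (-13 + u)*h) + h = (10*u + h*(-13 + u)) + h = h + 10*u + h*(-13 + u))
(-1284128 - 1076*(-782 + w(-6, 0)))/(x(-122) - 2388711) = (-1284128 - 1076*(-782 + (-12*0 + 10*(-6) + 0*(-6))))/(-1583 - 2388711) = (-1284128 - 1076*(-782 + (0 - 60 + 0)))/(-2390294) = (-1284128 - 1076*(-782 - 60))*(-1/2390294) = (-1284128 - 1076*(-842))*(-1/2390294) = (-1284128 + 905992)*(-1/2390294) = -378136*(-1/2390294) = 189068/1195147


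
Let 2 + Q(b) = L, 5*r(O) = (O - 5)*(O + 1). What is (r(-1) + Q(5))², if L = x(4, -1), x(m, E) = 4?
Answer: 4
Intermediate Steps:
L = 4
r(O) = (1 + O)*(-5 + O)/5 (r(O) = ((O - 5)*(O + 1))/5 = ((-5 + O)*(1 + O))/5 = ((1 + O)*(-5 + O))/5 = (1 + O)*(-5 + O)/5)
Q(b) = 2 (Q(b) = -2 + 4 = 2)
(r(-1) + Q(5))² = ((-1 - ⅘*(-1) + (⅕)*(-1)²) + 2)² = ((-1 + ⅘ + (⅕)*1) + 2)² = ((-1 + ⅘ + ⅕) + 2)² = (0 + 2)² = 2² = 4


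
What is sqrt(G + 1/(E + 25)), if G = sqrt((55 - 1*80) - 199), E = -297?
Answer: sqrt(-17 + 18496*I*sqrt(14))/68 ≈ 2.7352 + 2.7359*I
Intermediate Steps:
G = 4*I*sqrt(14) (G = sqrt((55 - 80) - 199) = sqrt(-25 - 199) = sqrt(-224) = 4*I*sqrt(14) ≈ 14.967*I)
sqrt(G + 1/(E + 25)) = sqrt(4*I*sqrt(14) + 1/(-297 + 25)) = sqrt(4*I*sqrt(14) + 1/(-272)) = sqrt(4*I*sqrt(14) - 1/272) = sqrt(-1/272 + 4*I*sqrt(14))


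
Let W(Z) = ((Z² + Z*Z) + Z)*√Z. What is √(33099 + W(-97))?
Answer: √(33099 + 18721*I*√97) ≈ 331.98 + 277.69*I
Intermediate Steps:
W(Z) = √Z*(Z + 2*Z²) (W(Z) = ((Z² + Z²) + Z)*√Z = (2*Z² + Z)*√Z = (Z + 2*Z²)*√Z = √Z*(Z + 2*Z²))
√(33099 + W(-97)) = √(33099 + (-97)^(3/2)*(1 + 2*(-97))) = √(33099 + (-97*I*√97)*(1 - 194)) = √(33099 - 97*I*√97*(-193)) = √(33099 + 18721*I*√97)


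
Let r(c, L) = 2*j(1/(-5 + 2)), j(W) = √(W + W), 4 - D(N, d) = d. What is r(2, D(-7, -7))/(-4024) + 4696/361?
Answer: 4696/361 - I*√6/6036 ≈ 13.008 - 0.00040581*I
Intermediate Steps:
D(N, d) = 4 - d
j(W) = √2*√W (j(W) = √(2*W) = √2*√W)
r(c, L) = 2*I*√6/3 (r(c, L) = 2*(√2*√(1/(-5 + 2))) = 2*(√2*√(1/(-3))) = 2*(√2*√(-⅓)) = 2*(√2*(I*√3/3)) = 2*(I*√6/3) = 2*I*√6/3)
r(2, D(-7, -7))/(-4024) + 4696/361 = (2*I*√6/3)/(-4024) + 4696/361 = (2*I*√6/3)*(-1/4024) + 4696*(1/361) = -I*√6/6036 + 4696/361 = 4696/361 - I*√6/6036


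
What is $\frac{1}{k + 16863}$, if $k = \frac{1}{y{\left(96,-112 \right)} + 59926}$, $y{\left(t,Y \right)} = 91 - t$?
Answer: $\frac{59921}{1010447824} \approx 5.9301 \cdot 10^{-5}$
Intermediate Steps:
$k = \frac{1}{59921}$ ($k = \frac{1}{\left(91 - 96\right) + 59926} = \frac{1}{-5 + 59926} = \frac{1}{59921} \approx 1.6689 \cdot 10^{-5}$)
$\frac{1}{k + 16863} = \frac{1}{\frac{1}{59921} + 16863} = \frac{1}{\frac{1010447824}{59921}} = \frac{59921}{1010447824}$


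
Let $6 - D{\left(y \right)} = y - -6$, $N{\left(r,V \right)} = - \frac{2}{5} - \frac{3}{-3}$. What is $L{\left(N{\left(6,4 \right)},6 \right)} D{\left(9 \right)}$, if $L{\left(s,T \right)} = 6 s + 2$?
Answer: $- \frac{252}{5} \approx -50.4$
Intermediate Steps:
$N{\left(r,V \right)} = \frac{3}{5}$ ($N{\left(r,V \right)} = \left(-2\right) \frac{1}{5} - -1 = - \frac{2}{5} + 1 = \frac{3}{5}$)
$L{\left(s,T \right)} = 2 + 6 s$
$D{\left(y \right)} = - y$ ($D{\left(y \right)} = 6 - \left(y - -6\right) = 6 - \left(y + 6\right) = 6 - \left(6 + y\right) = - y$)
$L{\left(N{\left(6,4 \right)},6 \right)} D{\left(9 \right)} = \left(2 + 6 \cdot \frac{3}{5}\right) \left(\left(-1\right) 9\right) = \left(2 + \frac{18}{5}\right) \left(-9\right) = \frac{28}{5} \left(-9\right) = - \frac{252}{5}$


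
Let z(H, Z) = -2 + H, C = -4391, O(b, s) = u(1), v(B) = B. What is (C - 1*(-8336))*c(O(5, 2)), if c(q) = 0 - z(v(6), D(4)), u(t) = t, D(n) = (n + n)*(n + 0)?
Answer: -15780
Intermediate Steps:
D(n) = 2*n² (D(n) = (2*n)*n = 2*n²)
O(b, s) = 1
c(q) = -4 (c(q) = 0 - (-2 + 6) = 0 - 1*4 = 0 - 4 = -4)
(C - 1*(-8336))*c(O(5, 2)) = (-4391 - 1*(-8336))*(-4) = (-4391 + 8336)*(-4) = 3945*(-4) = -15780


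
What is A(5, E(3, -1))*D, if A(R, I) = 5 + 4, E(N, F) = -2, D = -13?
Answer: -117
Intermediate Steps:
A(R, I) = 9
A(5, E(3, -1))*D = 9*(-13) = -117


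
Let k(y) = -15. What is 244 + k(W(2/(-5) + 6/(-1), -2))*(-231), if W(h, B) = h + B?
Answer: 3709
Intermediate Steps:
W(h, B) = B + h
244 + k(W(2/(-5) + 6/(-1), -2))*(-231) = 244 - 15*(-231) = 244 + 3465 = 3709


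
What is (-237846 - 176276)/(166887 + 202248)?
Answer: -414122/369135 ≈ -1.1219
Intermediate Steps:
(-237846 - 176276)/(166887 + 202248) = -414122/369135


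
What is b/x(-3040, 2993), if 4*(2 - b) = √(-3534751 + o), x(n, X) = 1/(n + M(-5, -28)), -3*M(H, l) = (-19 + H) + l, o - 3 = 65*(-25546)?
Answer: -18136/3 + 2267*I*√5195238/3 ≈ -6045.3 + 1.7224e+6*I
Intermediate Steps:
o = -1660487 (o = 3 + 65*(-25546) = 3 - 1660490 = -1660487)
M(H, l) = 19/3 - H/3 - l/3 (M(H, l) = -((-19 + H) + l)/3 = -(-19 + H + l)/3 = 19/3 - H/3 - l/3)
x(n, X) = 1/(52/3 + n) (x(n, X) = 1/(n + (19/3 - ⅓*(-5) - ⅓*(-28))) = 1/(n + (19/3 + 5/3 + 28/3)) = 1/(n + 52/3) = 1/(52/3 + n))
b = 2 - I*√5195238/4 (b = 2 - √(-3534751 - 1660487)/4 = 2 - I*√5195238/4 ≈ 2.0 - 569.83*I)
b/x(-3040, 2993) = (2 - I*√5195238/4)/((3/(52 + 3*(-3040)))) = (2 - I*√5195238/4)/((3/(52 - 9120))) = (2 - I*√5195238/4)/((3/(-9068))) = (2 - I*√5195238/4)/((3*(-1/9068))) = (2 - I*√5195238/4)/(-3/9068) = (2 - I*√5195238/4)*(-9068/3) = -18136/3 + 2267*I*√5195238/3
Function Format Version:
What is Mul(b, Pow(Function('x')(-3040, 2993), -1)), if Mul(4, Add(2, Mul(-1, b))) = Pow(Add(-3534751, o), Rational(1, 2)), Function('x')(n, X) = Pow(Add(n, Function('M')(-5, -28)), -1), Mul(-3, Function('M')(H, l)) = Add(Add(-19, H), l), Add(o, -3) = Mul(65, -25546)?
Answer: Add(Rational(-18136, 3), Mul(Rational(2267, 3), I, Pow(5195238, Rational(1, 2)))) ≈ Add(-6045.3, Mul(1.7224e+6, I))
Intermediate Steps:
o = -1660487 (o = Add(3, Mul(65, -25546)) = Add(3, -1660490) = -1660487)
Function('M')(H, l) = Add(Rational(19, 3), Mul(Rational(-1, 3), H), Mul(Rational(-1, 3), l)) (Function('M')(H, l) = Mul(Rational(-1, 3), Add(Add(-19, H), l)) = Mul(Rational(-1, 3), Add(-19, H, l)) = Add(Rational(19, 3), Mul(Rational(-1, 3), H), Mul(Rational(-1, 3), l)))
Function('x')(n, X) = Pow(Add(Rational(52, 3), n), -1) (Function('x')(n, X) = Pow(Add(n, Add(Rational(19, 3), Mul(Rational(-1, 3), -5), Mul(Rational(-1, 3), -28))), -1) = Pow(Add(n, Add(Rational(19, 3), Rational(5, 3), Rational(28, 3))), -1) = Pow(Add(n, Rational(52, 3)), -1) = Pow(Add(Rational(52, 3), n), -1))
b = Add(2, Mul(Rational(-1, 4), I, Pow(5195238, Rational(1, 2)))) (b = Add(2, Mul(Rational(-1, 4), Pow(Add(-3534751, -1660487), Rational(1, 2)))) = Add(2, Mul(Rational(-1, 4), Pow(-5195238, Rational(1, 2)))) = Add(2, Mul(Rational(-1, 4), Mul(I, Pow(5195238, Rational(1, 2))))) = Add(2, Mul(Rational(-1, 4), I, Pow(5195238, Rational(1, 2)))) ≈ Add(2.0000, Mul(-569.83, I)))
Mul(b, Pow(Function('x')(-3040, 2993), -1)) = Mul(Add(2, Mul(Rational(-1, 4), I, Pow(5195238, Rational(1, 2)))), Pow(Mul(3, Pow(Add(52, Mul(3, -3040)), -1)), -1)) = Mul(Add(2, Mul(Rational(-1, 4), I, Pow(5195238, Rational(1, 2)))), Pow(Mul(3, Pow(Add(52, -9120), -1)), -1)) = Mul(Add(2, Mul(Rational(-1, 4), I, Pow(5195238, Rational(1, 2)))), Pow(Mul(3, Pow(-9068, -1)), -1)) = Mul(Add(2, Mul(Rational(-1, 4), I, Pow(5195238, Rational(1, 2)))), Pow(Mul(3, Rational(-1, 9068)), -1)) = Mul(Add(2, Mul(Rational(-1, 4), I, Pow(5195238, Rational(1, 2)))), Pow(Rational(-3, 9068), -1)) = Mul(Add(2, Mul(Rational(-1, 4), I, Pow(5195238, Rational(1, 2)))), Rational(-9068, 3)) = Add(Rational(-18136, 3), Mul(Rational(2267, 3), I, Pow(5195238, Rational(1, 2))))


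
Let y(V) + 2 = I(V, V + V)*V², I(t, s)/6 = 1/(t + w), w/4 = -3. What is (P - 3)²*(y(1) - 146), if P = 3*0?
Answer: -14706/11 ≈ -1336.9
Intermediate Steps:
P = 0
w = -12 (w = 4*(-3) = -12)
I(t, s) = 6/(-12 + t) (I(t, s) = 6/(t - 12) = 6/(-12 + t))
y(V) = -2 + 6*V²/(-12 + V) (y(V) = -2 + (6/(-12 + V))*V² = -2 + 6*V²/(-12 + V))
(P - 3)²*(y(1) - 146) = (0 - 3)²*(2*(12 - 1*1 + 3*1²)/(-12 + 1) - 146) = (-3)²*(2*(12 - 1 + 3*1)/(-11) - 146) = 9*(2*(-1/11)*(12 - 1 + 3) - 146) = 9*(2*(-1/11)*14 - 146) = 9*(-28/11 - 146) = 9*(-1634/11) = -14706/11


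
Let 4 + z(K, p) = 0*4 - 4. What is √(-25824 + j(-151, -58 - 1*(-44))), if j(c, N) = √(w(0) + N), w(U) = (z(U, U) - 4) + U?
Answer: √(-25824 + I*√26) ≈ 0.016 + 160.7*I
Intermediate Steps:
z(K, p) = -8 (z(K, p) = -4 + (0*4 - 4) = -4 + (0 - 4) = -4 - 4 = -8)
w(U) = -12 + U (w(U) = (-8 - 4) + U = -12 + U)
j(c, N) = √(-12 + N) (j(c, N) = √((-12 + 0) + N) = √(-12 + N))
√(-25824 + j(-151, -58 - 1*(-44))) = √(-25824 + √(-12 + (-58 - 1*(-44)))) = √(-25824 + √(-12 + (-58 + 44))) = √(-25824 + √(-12 - 14)) = √(-25824 + √(-26)) = √(-25824 + I*√26)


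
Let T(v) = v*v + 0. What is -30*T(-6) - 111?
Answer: -1191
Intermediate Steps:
T(v) = v**2 (T(v) = v**2 + 0 = v**2)
-30*T(-6) - 111 = -30*(-6)**2 - 111 = -30*36 - 111 = -1080 - 111 = -1191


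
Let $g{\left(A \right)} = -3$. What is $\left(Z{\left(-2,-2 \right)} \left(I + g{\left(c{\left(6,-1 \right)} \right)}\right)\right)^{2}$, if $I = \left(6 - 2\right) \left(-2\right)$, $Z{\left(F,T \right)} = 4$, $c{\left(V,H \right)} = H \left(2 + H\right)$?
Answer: $1936$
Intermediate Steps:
$I = -8$ ($I = 4 \left(-2\right) = -8$)
$\left(Z{\left(-2,-2 \right)} \left(I + g{\left(c{\left(6,-1 \right)} \right)}\right)\right)^{2} = \left(4 \left(-8 - 3\right)\right)^{2} = \left(4 \left(-11\right)\right)^{2} = \left(-44\right)^{2} = 1936$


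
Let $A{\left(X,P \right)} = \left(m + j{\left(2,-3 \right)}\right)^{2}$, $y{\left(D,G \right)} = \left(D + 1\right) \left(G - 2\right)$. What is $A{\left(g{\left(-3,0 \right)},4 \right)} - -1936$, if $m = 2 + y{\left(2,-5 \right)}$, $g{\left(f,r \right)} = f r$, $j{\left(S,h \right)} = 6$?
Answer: $2105$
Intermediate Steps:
$y{\left(D,G \right)} = \left(1 + D\right) \left(-2 + G\right)$
$m = -19$ ($m = 2 - 21 = -19$)
$A{\left(X,P \right)} = 169$ ($A{\left(X,P \right)} = \left(-19 + 6\right)^{2} = \left(-13\right)^{2} = 169$)
$A{\left(g{\left(-3,0 \right)},4 \right)} - -1936 = 169 - -1936 = 169 + 1936 = 2105$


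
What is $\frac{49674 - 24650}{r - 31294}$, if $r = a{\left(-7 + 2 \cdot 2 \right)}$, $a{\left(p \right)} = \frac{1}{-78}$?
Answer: $- \frac{1951872}{2440933} \approx -0.79964$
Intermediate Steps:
$a{\left(p \right)} = - \frac{1}{78}$
$r = - \frac{1}{78} \approx -0.012821$
$\frac{49674 - 24650}{r - 31294} = \frac{49674 - 24650}{- \frac{1}{78} - 31294} = \frac{25024}{- \frac{2440933}{78}} = 25024 \left(- \frac{78}{2440933}\right) = - \frac{1951872}{2440933}$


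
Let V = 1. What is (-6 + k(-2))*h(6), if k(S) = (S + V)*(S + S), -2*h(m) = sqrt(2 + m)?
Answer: 2*sqrt(2) ≈ 2.8284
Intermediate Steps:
h(m) = -sqrt(2 + m)/2
k(S) = 2*S*(1 + S) (k(S) = (S + 1)*(S + S) = (1 + S)*(2*S) = 2*S*(1 + S))
(-6 + k(-2))*h(6) = (-6 + 2*(-2)*(1 - 2))*(-sqrt(2 + 6)/2) = (-6 + 2*(-2)*(-1))*(-sqrt(2)) = (-6 + 4)*(-sqrt(2)) = -(-2)*sqrt(2) = 2*sqrt(2)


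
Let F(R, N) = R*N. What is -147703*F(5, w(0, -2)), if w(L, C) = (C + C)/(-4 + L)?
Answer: -738515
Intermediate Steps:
w(L, C) = 2*C/(-4 + L) (w(L, C) = (2*C)/(-4 + L) = 2*C/(-4 + L))
F(R, N) = N*R
-147703*F(5, w(0, -2)) = -147703*2*(-2)/(-4 + 0)*5 = -147703*2*(-2)/(-4)*5 = -147703*2*(-2)*(-1/4)*5 = -147703*5 = -738515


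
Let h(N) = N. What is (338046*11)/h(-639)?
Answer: -1239502/213 ≈ -5819.3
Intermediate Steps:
(338046*11)/h(-639) = (338046*11)/(-639) = 3718506*(-1/639) = -1239502/213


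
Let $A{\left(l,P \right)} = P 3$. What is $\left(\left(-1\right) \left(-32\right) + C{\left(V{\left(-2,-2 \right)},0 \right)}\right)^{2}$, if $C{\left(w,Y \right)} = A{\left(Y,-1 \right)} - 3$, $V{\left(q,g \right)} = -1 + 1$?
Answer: $676$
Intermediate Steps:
$V{\left(q,g \right)} = 0$
$A{\left(l,P \right)} = 3 P$
$C{\left(w,Y \right)} = -6$ ($C{\left(w,Y \right)} = 3 \left(-1\right) - 3 = -3 - 3 = -6$)
$\left(\left(-1\right) \left(-32\right) + C{\left(V{\left(-2,-2 \right)},0 \right)}\right)^{2} = \left(\left(-1\right) \left(-32\right) - 6\right)^{2} = \left(32 - 6\right)^{2} = 26^{2} = 676$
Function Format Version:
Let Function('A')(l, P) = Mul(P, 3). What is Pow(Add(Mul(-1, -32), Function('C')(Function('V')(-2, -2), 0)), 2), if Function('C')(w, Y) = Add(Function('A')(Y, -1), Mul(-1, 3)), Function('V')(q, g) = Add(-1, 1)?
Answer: 676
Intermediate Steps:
Function('V')(q, g) = 0
Function('A')(l, P) = Mul(3, P)
Function('C')(w, Y) = -6 (Function('C')(w, Y) = Add(Mul(3, -1), Mul(-1, 3)) = Add(-3, -3) = -6)
Pow(Add(Mul(-1, -32), Function('C')(Function('V')(-2, -2), 0)), 2) = Pow(Add(Mul(-1, -32), -6), 2) = Pow(Add(32, -6), 2) = Pow(26, 2) = 676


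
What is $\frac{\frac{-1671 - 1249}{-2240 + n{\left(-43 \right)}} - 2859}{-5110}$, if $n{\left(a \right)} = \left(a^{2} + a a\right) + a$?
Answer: $\frac{809681}{1446130} \approx 0.55989$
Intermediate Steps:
$n{\left(a \right)} = a + 2 a^{2}$ ($n{\left(a \right)} = \left(a^{2} + a^{2}\right) + a = 2 a^{2} + a = a + 2 a^{2}$)
$\frac{\frac{-1671 - 1249}{-2240 + n{\left(-43 \right)}} - 2859}{-5110} = \frac{\frac{-1671 - 1249}{-2240 - 43 \left(1 + 2 \left(-43\right)\right)} - 2859}{-5110} = \left(- \frac{2920}{-2240 - 43 \left(1 - 86\right)} - 2859\right) \left(- \frac{1}{5110}\right) = \left(- \frac{2920}{-2240 - -3655} - 2859\right) \left(- \frac{1}{5110}\right) = \left(- \frac{2920}{-2240 + 3655} - 2859\right) \left(- \frac{1}{5110}\right) = \left(- \frac{2920}{1415} - 2859\right) \left(- \frac{1}{5110}\right) = \left(\left(-2920\right) \frac{1}{1415} - 2859\right) \left(- \frac{1}{5110}\right) = \left(- \frac{584}{283} - 2859\right) \left(- \frac{1}{5110}\right) = \left(- \frac{809681}{283}\right) \left(- \frac{1}{5110}\right) = \frac{809681}{1446130}$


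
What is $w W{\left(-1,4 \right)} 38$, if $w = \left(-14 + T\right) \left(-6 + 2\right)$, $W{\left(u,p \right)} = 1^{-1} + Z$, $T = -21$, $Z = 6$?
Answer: $37240$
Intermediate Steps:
$W{\left(u,p \right)} = 7$ ($W{\left(u,p \right)} = 1^{-1} + 6 = 1 + 6 = 7$)
$w = 140$ ($w = \left(-14 - 21\right) \left(-6 + 2\right) = \left(-35\right) \left(-4\right) = 140$)
$w W{\left(-1,4 \right)} 38 = 140 \cdot 7 \cdot 38 = 980 \cdot 38 = 37240$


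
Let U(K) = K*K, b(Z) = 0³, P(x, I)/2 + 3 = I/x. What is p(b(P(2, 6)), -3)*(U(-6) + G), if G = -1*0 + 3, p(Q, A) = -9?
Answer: -351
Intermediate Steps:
P(x, I) = -6 + 2*I/x (P(x, I) = -6 + 2*(I/x) = -6 + 2*I/x)
b(Z) = 0
U(K) = K²
G = 3 (G = 0 + 3 = 3)
p(b(P(2, 6)), -3)*(U(-6) + G) = -9*((-6)² + 3) = -9*(36 + 3) = -9*39 = -351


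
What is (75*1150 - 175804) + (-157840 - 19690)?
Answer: -267084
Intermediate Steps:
(75*1150 - 175804) + (-157840 - 19690) = (86250 - 175804) - 177530 = -89554 - 177530 = -267084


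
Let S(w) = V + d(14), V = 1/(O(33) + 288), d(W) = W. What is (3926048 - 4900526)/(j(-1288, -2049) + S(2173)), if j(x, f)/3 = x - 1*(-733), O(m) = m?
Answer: 156403719/264985 ≈ 590.24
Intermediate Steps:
j(x, f) = 2199 + 3*x (j(x, f) = 3*(x - 1*(-733)) = 3*(x + 733) = 3*(733 + x) = 2199 + 3*x)
V = 1/321 (V = 1/(33 + 288) = 1/321 ≈ 0.0031153)
S(w) = 4495/321 (S(w) = 1/321 + 14 = 4495/321)
(3926048 - 4900526)/(j(-1288, -2049) + S(2173)) = (3926048 - 4900526)/((2199 + 3*(-1288)) + 4495/321) = -974478/((2199 - 3864) + 4495/321) = -974478/(-1665 + 4495/321) = -974478/(-529970/321) = -974478*(-321/529970) = 156403719/264985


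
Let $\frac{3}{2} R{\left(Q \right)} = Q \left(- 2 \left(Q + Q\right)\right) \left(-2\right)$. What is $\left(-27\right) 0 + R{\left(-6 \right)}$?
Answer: $192$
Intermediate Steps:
$R{\left(Q \right)} = \frac{16 Q^{2}}{3}$ ($R{\left(Q \right)} = \frac{2 Q \left(- 2 \left(Q + Q\right)\right) \left(-2\right)}{3} = \frac{2 Q \left(- 2 \cdot 2 Q\right) \left(-2\right)}{3} = \frac{2 Q \left(- 4 Q\right) \left(-2\right)}{3} = \frac{2 - 4 Q^{2} \left(-2\right)}{3} = \frac{2 \cdot 8 Q^{2}}{3} = \frac{16 Q^{2}}{3}$)
$\left(-27\right) 0 + R{\left(-6 \right)} = \left(-27\right) 0 + \frac{16 \left(-6\right)^{2}}{3} = 0 + \frac{16}{3} \cdot 36 = 0 + 192 = 192$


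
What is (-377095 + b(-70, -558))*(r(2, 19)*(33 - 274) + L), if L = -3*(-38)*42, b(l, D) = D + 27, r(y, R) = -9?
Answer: -2627144082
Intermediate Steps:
b(l, D) = 27 + D
L = 4788 (L = 114*42 = 4788)
(-377095 + b(-70, -558))*(r(2, 19)*(33 - 274) + L) = (-377095 + (27 - 558))*(-9*(33 - 274) + 4788) = (-377095 - 531)*(-9*(-241) + 4788) = -377626*(2169 + 4788) = -377626*6957 = -2627144082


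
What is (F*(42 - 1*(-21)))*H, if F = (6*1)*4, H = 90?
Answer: 136080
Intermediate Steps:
F = 24 (F = 6*4 = 24)
(F*(42 - 1*(-21)))*H = (24*(42 - 1*(-21)))*90 = (24*(42 + 21))*90 = (24*63)*90 = 1512*90 = 136080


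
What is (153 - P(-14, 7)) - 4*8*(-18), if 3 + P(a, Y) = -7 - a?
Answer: 725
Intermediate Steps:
P(a, Y) = -10 - a (P(a, Y) = -3 + (-7 - a) = -10 - a)
(153 - P(-14, 7)) - 4*8*(-18) = (153 - (-10 - 1*(-14))) - 4*8*(-18) = (153 - (-10 + 14)) - 32*(-18) = (153 - 1*4) + 576 = (153 - 4) + 576 = 149 + 576 = 725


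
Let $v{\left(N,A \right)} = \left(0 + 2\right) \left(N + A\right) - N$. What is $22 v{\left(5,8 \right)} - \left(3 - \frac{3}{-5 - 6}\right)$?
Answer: $\frac{5046}{11} \approx 458.73$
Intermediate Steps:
$v{\left(N,A \right)} = N + 2 A$ ($v{\left(N,A \right)} = 2 \left(A + N\right) - N = \left(2 A + 2 N\right) - N = N + 2 A$)
$22 v{\left(5,8 \right)} - \left(3 - \frac{3}{-5 - 6}\right) = 22 \left(5 + 2 \cdot 8\right) - \left(3 - \frac{3}{-5 - 6}\right) = 22 \left(5 + 16\right) - \left(3 - \frac{3}{-11}\right) = 22 \cdot 21 + \left(3 \left(- \frac{1}{11}\right) - 3\right) = 462 - \frac{36}{11} = \frac{5046}{11}$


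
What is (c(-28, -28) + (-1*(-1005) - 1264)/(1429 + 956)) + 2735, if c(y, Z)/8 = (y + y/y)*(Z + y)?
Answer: 35371676/2385 ≈ 14831.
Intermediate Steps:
c(y, Z) = 8*(1 + y)*(Z + y) (c(y, Z) = 8*((y + y/y)*(Z + y)) = 8*((y + 1)*(Z + y)) = 8*((1 + y)*(Z + y)) = 8*(1 + y)*(Z + y))
(c(-28, -28) + (-1*(-1005) - 1264)/(1429 + 956)) + 2735 = ((8*(-28) + 8*(-28) + 8*(-28)² + 8*(-28)*(-28)) + (-1*(-1005) - 1264)/(1429 + 956)) + 2735 = ((-224 - 224 + 8*784 + 6272) + (1005 - 1264)/2385) + 2735 = ((-224 - 224 + 6272 + 6272) - 259*1/2385) + 2735 = (12096 - 259/2385) + 2735 = 28848701/2385 + 2735 = 35371676/2385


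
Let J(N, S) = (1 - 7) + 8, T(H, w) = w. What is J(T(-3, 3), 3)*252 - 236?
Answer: 268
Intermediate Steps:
J(N, S) = 2 (J(N, S) = -6 + 8 = 2)
J(T(-3, 3), 3)*252 - 236 = 2*252 - 236 = 504 - 236 = 268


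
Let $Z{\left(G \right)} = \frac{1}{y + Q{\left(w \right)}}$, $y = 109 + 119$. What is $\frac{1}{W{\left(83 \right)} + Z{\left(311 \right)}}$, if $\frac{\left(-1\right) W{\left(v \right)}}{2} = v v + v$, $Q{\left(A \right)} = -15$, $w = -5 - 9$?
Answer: $- \frac{213}{2970071} \approx -7.1715 \cdot 10^{-5}$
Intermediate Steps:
$w = -14$ ($w = -5 - 9 = -14$)
$y = 228$
$Z{\left(G \right)} = \frac{1}{213}$ ($Z{\left(G \right)} = \frac{1}{228 - 15} = \frac{1}{213}$)
$W{\left(v \right)} = - 2 v - 2 v^{2}$ ($W{\left(v \right)} = - 2 \left(v v + v\right) = - 2 \left(v^{2} + v\right) = - 2 \left(v + v^{2}\right) = - 2 v - 2 v^{2}$)
$\frac{1}{W{\left(83 \right)} + Z{\left(311 \right)}} = \frac{1}{\left(-2\right) 83 \left(1 + 83\right) + \frac{1}{213}} = \frac{1}{\left(-2\right) 83 \cdot 84 + \frac{1}{213}} = \frac{1}{-13944 + \frac{1}{213}} = \frac{1}{- \frac{2970071}{213}} = - \frac{213}{2970071}$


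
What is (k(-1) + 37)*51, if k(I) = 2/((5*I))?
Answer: 9333/5 ≈ 1866.6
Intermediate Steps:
k(I) = 2/(5*I) (k(I) = 2*(1/(5*I)) = 2/(5*I))
(k(-1) + 37)*51 = ((⅖)/(-1) + 37)*51 = ((⅖)*(-1) + 37)*51 = (-⅖ + 37)*51 = (183/5)*51 = 9333/5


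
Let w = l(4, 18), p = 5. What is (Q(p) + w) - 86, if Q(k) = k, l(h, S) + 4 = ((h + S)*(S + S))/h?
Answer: 113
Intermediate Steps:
l(h, S) = -4 + 2*S*(S + h)/h (l(h, S) = -4 + ((h + S)*(S + S))/h = -4 + ((S + h)*(2*S))/h = -4 + (2*S*(S + h))/h = -4 + 2*S*(S + h)/h)
w = 194 (w = -4 + 2*18 + 2*18²/4 = -4 + 36 + 2*324*(¼) = -4 + 36 + 162 = 194)
(Q(p) + w) - 86 = (5 + 194) - 86 = 199 - 86 = 113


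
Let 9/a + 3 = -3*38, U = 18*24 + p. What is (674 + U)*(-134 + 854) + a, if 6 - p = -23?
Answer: 10623599/13 ≈ 8.1720e+5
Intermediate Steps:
p = 29 (p = 6 - 1*(-23) = 6 + 23 = 29)
U = 461 (U = 18*24 + 29 = 432 + 29 = 461)
a = -1/13 (a = 9/(-3 - 3*38) = 9/(-3 - 114) = 9/(-117) = 9*(-1/117) = -1/13 ≈ -0.076923)
(674 + U)*(-134 + 854) + a = (674 + 461)*(-134 + 854) - 1/13 = 1135*720 - 1/13 = 817200 - 1/13 = 10623599/13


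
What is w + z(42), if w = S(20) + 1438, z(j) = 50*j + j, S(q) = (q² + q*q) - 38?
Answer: 4342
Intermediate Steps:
S(q) = -38 + 2*q² (S(q) = (q² + q²) - 38 = 2*q² - 38 = -38 + 2*q²)
z(j) = 51*j
w = 2200 (w = (-38 + 2*20²) + 1438 = (-38 + 2*400) + 1438 = (-38 + 800) + 1438 = 762 + 1438 = 2200)
w + z(42) = 2200 + 51*42 = 2200 + 2142 = 4342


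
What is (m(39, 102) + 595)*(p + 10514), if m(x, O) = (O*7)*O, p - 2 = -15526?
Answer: -367849230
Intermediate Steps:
p = -15524 (p = 2 - 15526 = -15524)
m(x, O) = 7*O² (m(x, O) = (7*O)*O = 7*O²)
(m(39, 102) + 595)*(p + 10514) = (7*102² + 595)*(-15524 + 10514) = (7*10404 + 595)*(-5010) = (72828 + 595)*(-5010) = 73423*(-5010) = -367849230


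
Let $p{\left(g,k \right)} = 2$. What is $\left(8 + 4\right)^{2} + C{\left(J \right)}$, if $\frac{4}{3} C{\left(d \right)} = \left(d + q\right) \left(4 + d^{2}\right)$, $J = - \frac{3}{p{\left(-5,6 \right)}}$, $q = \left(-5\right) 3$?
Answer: $\frac{2133}{32} \approx 66.656$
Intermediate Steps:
$q = -15$
$J = - \frac{3}{2} \approx -1.5$
$C{\left(d \right)} = \frac{3 \left(-15 + d\right) \left(4 + d^{2}\right)}{4}$ ($C{\left(d \right)} = \frac{3 \left(d - 15\right) \left(4 + d^{2}\right)}{4} = \frac{3 \left(-15 + d\right) \left(4 + d^{2}\right)}{4}$)
$\left(8 + 4\right)^{2} + C{\left(J \right)} = \left(8 + 4\right)^{2} + \left(-45 + 3 \left(- \frac{3}{2}\right) - \frac{45 \left(- \frac{3}{2}\right)^{2}}{4} + \frac{3 \left(- \frac{3}{2}\right)^{3}}{4}\right) = 12^{2} - \frac{2475}{32} = 144 - \frac{2475}{32} = \frac{2133}{32}$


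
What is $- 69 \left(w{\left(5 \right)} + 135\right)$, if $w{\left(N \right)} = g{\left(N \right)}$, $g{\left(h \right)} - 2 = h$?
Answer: $-9798$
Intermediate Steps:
$g{\left(h \right)} = 2 + h$
$w{\left(N \right)} = 2 + N$
$- 69 \left(w{\left(5 \right)} + 135\right) = - 69 \left(\left(2 + 5\right) + 135\right) = - 69 \left(7 + 135\right) = \left(-69\right) 142 = -9798$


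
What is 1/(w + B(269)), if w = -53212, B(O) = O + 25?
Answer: -1/52918 ≈ -1.8897e-5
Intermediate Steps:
B(O) = 25 + O
1/(w + B(269)) = 1/(-53212 + (25 + 269)) = 1/(-53212 + 294) = 1/(-52918) = -1/52918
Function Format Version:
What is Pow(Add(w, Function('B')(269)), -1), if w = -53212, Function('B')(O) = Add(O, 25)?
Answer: Rational(-1, 52918) ≈ -1.8897e-5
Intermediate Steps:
Function('B')(O) = Add(25, O)
Pow(Add(w, Function('B')(269)), -1) = Pow(Add(-53212, Add(25, 269)), -1) = Pow(Add(-53212, 294), -1) = Pow(-52918, -1) = Rational(-1, 52918)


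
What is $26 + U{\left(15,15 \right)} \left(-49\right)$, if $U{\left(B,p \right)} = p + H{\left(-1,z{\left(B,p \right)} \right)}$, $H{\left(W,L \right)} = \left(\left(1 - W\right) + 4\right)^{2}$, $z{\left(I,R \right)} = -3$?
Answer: $-2473$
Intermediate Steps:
$H{\left(W,L \right)} = \left(5 - W\right)^{2}$
$U{\left(B,p \right)} = 36 + p$ ($U{\left(B,p \right)} = p + \left(-5 - 1\right)^{2} = p + \left(-6\right)^{2} = p + 36 = 36 + p$)
$26 + U{\left(15,15 \right)} \left(-49\right) = 26 + \left(36 + 15\right) \left(-49\right) = 26 + 51 \left(-49\right) = 26 - 2499 = -2473$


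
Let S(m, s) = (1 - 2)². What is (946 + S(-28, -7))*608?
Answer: 575776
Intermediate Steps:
S(m, s) = 1 (S(m, s) = (-1)² = 1)
(946 + S(-28, -7))*608 = (946 + 1)*608 = 947*608 = 575776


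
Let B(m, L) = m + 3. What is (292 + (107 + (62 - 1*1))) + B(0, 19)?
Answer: 463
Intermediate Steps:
B(m, L) = 3 + m
(292 + (107 + (62 - 1*1))) + B(0, 19) = (292 + (107 + (62 - 1*1))) + (3 + 0) = (292 + (107 + (62 - 1))) + 3 = (292 + (107 + 61)) + 3 = (292 + 168) + 3 = 460 + 3 = 463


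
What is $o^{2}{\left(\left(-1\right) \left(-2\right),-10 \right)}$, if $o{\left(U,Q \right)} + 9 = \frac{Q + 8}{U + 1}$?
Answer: $\frac{841}{9} \approx 93.444$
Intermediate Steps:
$o{\left(U,Q \right)} = -9 + \frac{8 + Q}{1 + U}$ ($o{\left(U,Q \right)} = -9 + \frac{Q + 8}{U + 1} = -9 + \frac{8 + Q}{1 + U}$)
$o^{2}{\left(\left(-1\right) \left(-2\right),-10 \right)} = \left(\frac{-1 - 10 - 9 \left(\left(-1\right) \left(-2\right)\right)}{1 - -2}\right)^{2} = \left(\frac{-1 - 10 - 18}{1 + 2}\right)^{2} = \left(\frac{-1 - 10 - 18}{3}\right)^{2} = \left(\frac{1}{3} \left(-29\right)\right)^{2} = \left(- \frac{29}{3}\right)^{2} = \frac{841}{9}$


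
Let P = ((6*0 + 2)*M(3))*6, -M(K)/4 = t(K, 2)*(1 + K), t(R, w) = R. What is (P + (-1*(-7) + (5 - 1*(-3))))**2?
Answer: 314721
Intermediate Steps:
M(K) = -4*K*(1 + K)
P = -576 (P = ((6*0 + 2)*(-4*3*(1 + 3)))*6 = ((0 + 2)*(-4*3*4))*6 = (2*(-48))*6 = -96*6 = -576)
(P + (-1*(-7) + (5 - 1*(-3))))**2 = (-576 + (-1*(-7) + (5 - 1*(-3))))**2 = (-576 + (7 + (5 + 3)))**2 = (-576 + (7 + 8))**2 = (-576 + 15)**2 = (-561)**2 = 314721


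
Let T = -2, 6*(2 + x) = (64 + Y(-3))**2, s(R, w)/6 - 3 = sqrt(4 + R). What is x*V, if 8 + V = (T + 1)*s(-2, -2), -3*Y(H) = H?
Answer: -54769/3 - 4213*sqrt(2) ≈ -24214.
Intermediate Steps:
s(R, w) = 18 + 6*sqrt(4 + R)
Y(H) = -H/3
x = 4213/6 (x = -2 + (64 - 1/3*(-3))**2/6 = -2 + (64 + 1)**2/6 = -2 + (1/6)*65**2 = -2 + (1/6)*4225 = -2 + 4225/6 = 4213/6 ≈ 702.17)
V = -26 - 6*sqrt(2) (V = -8 + (-2 + 1)*(18 + 6*sqrt(4 - 2)) = -8 - (18 + 6*sqrt(2)) = -8 + (-18 - 6*sqrt(2)) = -26 - 6*sqrt(2) ≈ -34.485)
x*V = 4213*(-26 - 6*sqrt(2))/6 = -54769/3 - 4213*sqrt(2)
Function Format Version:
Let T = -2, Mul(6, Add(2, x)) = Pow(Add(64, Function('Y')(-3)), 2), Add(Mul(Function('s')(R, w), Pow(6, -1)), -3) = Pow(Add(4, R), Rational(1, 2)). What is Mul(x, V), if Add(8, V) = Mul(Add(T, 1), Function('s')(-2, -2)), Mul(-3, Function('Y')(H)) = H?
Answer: Add(Rational(-54769, 3), Mul(-4213, Pow(2, Rational(1, 2)))) ≈ -24214.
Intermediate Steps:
Function('s')(R, w) = Add(18, Mul(6, Pow(Add(4, R), Rational(1, 2))))
Function('Y')(H) = Mul(Rational(-1, 3), H)
x = Rational(4213, 6) (x = Add(-2, Mul(Rational(1, 6), Pow(Add(64, Mul(Rational(-1, 3), -3)), 2))) = Add(-2, Mul(Rational(1, 6), Pow(Add(64, 1), 2))) = Add(-2, Mul(Rational(1, 6), Pow(65, 2))) = Add(-2, Mul(Rational(1, 6), 4225)) = Add(-2, Rational(4225, 6)) = Rational(4213, 6) ≈ 702.17)
V = Add(-26, Mul(-6, Pow(2, Rational(1, 2)))) (V = Add(-8, Mul(Add(-2, 1), Add(18, Mul(6, Pow(Add(4, -2), Rational(1, 2)))))) = Add(-8, Mul(-1, Add(18, Mul(6, Pow(2, Rational(1, 2)))))) = Add(-8, Add(-18, Mul(-6, Pow(2, Rational(1, 2))))) = Add(-26, Mul(-6, Pow(2, Rational(1, 2)))) ≈ -34.485)
Mul(x, V) = Mul(Rational(4213, 6), Add(-26, Mul(-6, Pow(2, Rational(1, 2))))) = Add(Rational(-54769, 3), Mul(-4213, Pow(2, Rational(1, 2))))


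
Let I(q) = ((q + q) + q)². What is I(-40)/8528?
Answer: 900/533 ≈ 1.6886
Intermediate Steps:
I(q) = 9*q² (I(q) = (2*q + q)² = (3*q)² = 9*q²)
I(-40)/8528 = (9*(-40)²)/8528 = (9*1600)*(1/8528) = 14400*(1/8528) = 900/533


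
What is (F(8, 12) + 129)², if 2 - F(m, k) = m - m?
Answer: 17161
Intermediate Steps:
F(m, k) = 2 (F(m, k) = 2 - (m - m) = 2 - 1*0 = 2 + 0 = 2)
(F(8, 12) + 129)² = (2 + 129)² = 131² = 17161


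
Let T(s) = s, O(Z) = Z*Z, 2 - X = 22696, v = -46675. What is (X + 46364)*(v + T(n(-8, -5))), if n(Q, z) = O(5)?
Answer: -1104205500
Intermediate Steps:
X = -22694 (X = 2 - 1*22696 = 2 - 22696 = -22694)
O(Z) = Z²
n(Q, z) = 25 (n(Q, z) = 5² = 25)
(X + 46364)*(v + T(n(-8, -5))) = (-22694 + 46364)*(-46675 + 25) = 23670*(-46650) = -1104205500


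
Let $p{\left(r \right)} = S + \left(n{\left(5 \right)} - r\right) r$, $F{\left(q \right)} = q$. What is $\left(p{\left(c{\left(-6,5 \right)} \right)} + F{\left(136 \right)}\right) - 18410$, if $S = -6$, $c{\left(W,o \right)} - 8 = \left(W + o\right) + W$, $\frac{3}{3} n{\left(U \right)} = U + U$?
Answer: $-18271$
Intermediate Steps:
$n{\left(U \right)} = 2 U$ ($n{\left(U \right)} = U + U = 2 U$)
$c{\left(W,o \right)} = 8 + o + 2 W$ ($c{\left(W,o \right)} = 8 + \left(\left(W + o\right) + W\right) = 8 + \left(o + 2 W\right) = 8 + o + 2 W$)
$p{\left(r \right)} = -6 + r \left(10 - r\right)$ ($p{\left(r \right)} = -6 + \left(2 \cdot 5 - r\right) r = -6 + \left(10 - r\right) r = -6 + r \left(10 - r\right)$)
$\left(p{\left(c{\left(-6,5 \right)} \right)} + F{\left(136 \right)}\right) - 18410 = \left(\left(-6 - \left(8 + 5 + 2 \left(-6\right)\right)^{2} + 10 \left(8 + 5 + 2 \left(-6\right)\right)\right) + 136\right) - 18410 = \left(\left(-6 - \left(8 + 5 - 12\right)^{2} + 10 \left(8 + 5 - 12\right)\right) + 136\right) - 18410 = \left(\left(-6 - 1^{2} + 10 \cdot 1\right) + 136\right) - 18410 = \left(\left(-6 - 1 + 10\right) + 136\right) - 18410 = \left(3 + 136\right) - 18410 = 139 - 18410 = -18271$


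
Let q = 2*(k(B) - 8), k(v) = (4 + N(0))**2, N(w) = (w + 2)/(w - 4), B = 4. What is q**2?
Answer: 289/4 ≈ 72.250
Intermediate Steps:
N(w) = (2 + w)/(-4 + w)
k(v) = 49/4 (k(v) = (4 + (2 + 0)/(-4 + 0))**2 = (4 + 2/(-4))**2 = (4 - 1/4*2)**2 = (4 - 1/2)**2 = (7/2)**2 = 49/4)
q = 17/2 (q = 2*(49/4 - 8) = 2*(17/4) = 17/2 ≈ 8.5000)
q**2 = (17/2)**2 = 289/4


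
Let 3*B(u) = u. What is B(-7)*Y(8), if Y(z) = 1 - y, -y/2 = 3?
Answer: -49/3 ≈ -16.333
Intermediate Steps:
y = -6 (y = -2*3 = -6)
Y(z) = 7 (Y(z) = 1 - 1*(-6) = 1 + 6 = 7)
B(u) = u/3
B(-7)*Y(8) = ((⅓)*(-7))*7 = -7/3*7 = -49/3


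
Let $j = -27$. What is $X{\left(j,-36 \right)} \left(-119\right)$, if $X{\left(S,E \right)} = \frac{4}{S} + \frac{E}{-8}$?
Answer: $- \frac{27965}{54} \approx -517.87$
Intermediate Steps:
$X{\left(S,E \right)} = \frac{4}{S} - \frac{E}{8}$ ($X{\left(S,E \right)} = \frac{4}{S} + E \left(- \frac{1}{8}\right) = \frac{4}{S} - \frac{E}{8}$)
$X{\left(j,-36 \right)} \left(-119\right) = \left(\frac{4}{-27} - - \frac{9}{2}\right) \left(-119\right) = \left(4 \left(- \frac{1}{27}\right) + \frac{9}{2}\right) \left(-119\right) = \left(- \frac{4}{27} + \frac{9}{2}\right) \left(-119\right) = \frac{235}{54} \left(-119\right) = - \frac{27965}{54}$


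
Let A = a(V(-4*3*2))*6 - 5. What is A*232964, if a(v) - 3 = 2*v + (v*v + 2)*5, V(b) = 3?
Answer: 88293356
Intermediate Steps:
a(v) = 13 + 2*v + 5*v² (a(v) = 3 + (2*v + (v*v + 2)*5) = 3 + (2*v + (v² + 2)*5) = 3 + (2*v + (2 + v²)*5) = 3 + (2*v + (10 + 5*v²)) = 3 + (10 + 2*v + 5*v²) = 13 + 2*v + 5*v²)
A = 379 (A = (13 + 2*3 + 5*3²)*6 - 5 = (13 + 6 + 5*9)*6 - 5 = (13 + 6 + 45)*6 - 5 = 64*6 - 5 = 384 - 5 = 379)
A*232964 = 379*232964 = 88293356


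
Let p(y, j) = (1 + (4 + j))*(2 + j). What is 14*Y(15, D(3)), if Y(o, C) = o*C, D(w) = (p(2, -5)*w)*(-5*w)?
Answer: 0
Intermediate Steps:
p(y, j) = (2 + j)*(5 + j) (p(y, j) = (5 + j)*(2 + j) = (2 + j)*(5 + j))
D(w) = 0 (D(w) = ((10 + (-5)² + 7*(-5))*w)*(-5*w) = ((10 + 25 - 35)*w)*(-5*w) = (0*w)*(-5*w) = 0*(-5*w) = 0)
Y(o, C) = C*o
14*Y(15, D(3)) = 14*(0*15) = 14*0 = 0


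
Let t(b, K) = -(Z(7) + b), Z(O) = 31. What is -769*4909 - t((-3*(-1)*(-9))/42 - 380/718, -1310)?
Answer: -18973105631/5026 ≈ -3.7750e+6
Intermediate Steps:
t(b, K) = -31 - b (t(b, K) = -(31 + b) = -31 - b)
-769*4909 - t((-3*(-1)*(-9))/42 - 380/718, -1310) = -769*4909 - (-31 - ((-3*(-1)*(-9))/42 - 380/718)) = -3775021 - (-31 - ((3*(-9))*(1/42) - 380*1/718)) = -3775021 - (-31 - (-27*1/42 - 190/359)) = -3775021 - (-31 - (-9/14 - 190/359)) = -3775021 - (-31 - 1*(-5891/5026)) = -3775021 - (-31 + 5891/5026) = -3775021 - 1*(-149915/5026) = -3775021 + 149915/5026 = -18973105631/5026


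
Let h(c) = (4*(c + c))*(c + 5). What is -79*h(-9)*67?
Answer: -1524384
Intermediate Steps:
h(c) = 8*c*(5 + c) (h(c) = (4*(2*c))*(5 + c) = (8*c)*(5 + c) = 8*c*(5 + c))
-79*h(-9)*67 = -632*(-9)*(5 - 9)*67 = -632*(-9)*(-4)*67 = -79*288*67 = -22752*67 = -1524384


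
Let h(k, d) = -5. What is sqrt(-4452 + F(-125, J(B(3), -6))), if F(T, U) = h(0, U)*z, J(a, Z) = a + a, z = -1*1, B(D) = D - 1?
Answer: I*sqrt(4447) ≈ 66.686*I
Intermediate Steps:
B(D) = -1 + D
z = -1
J(a, Z) = 2*a
F(T, U) = 5 (F(T, U) = -5*(-1) = 5)
sqrt(-4452 + F(-125, J(B(3), -6))) = sqrt(-4452 + 5) = sqrt(-4447) = I*sqrt(4447)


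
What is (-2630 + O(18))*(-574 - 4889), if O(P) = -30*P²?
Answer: 67468050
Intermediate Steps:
(-2630 + O(18))*(-574 - 4889) = (-2630 - 30*18²)*(-574 - 4889) = (-2630 - 30*324)*(-5463) = (-2630 - 9720)*(-5463) = -12350*(-5463) = 67468050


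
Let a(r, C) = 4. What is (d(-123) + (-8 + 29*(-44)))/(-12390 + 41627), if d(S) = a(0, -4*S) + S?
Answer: -1403/29237 ≈ -0.047987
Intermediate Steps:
d(S) = 4 + S
(d(-123) + (-8 + 29*(-44)))/(-12390 + 41627) = ((4 - 123) + (-8 + 29*(-44)))/(-12390 + 41627) = (-119 + (-8 - 1276))/29237 = (-119 - 1284)*(1/29237) = -1403*1/29237 = -1403/29237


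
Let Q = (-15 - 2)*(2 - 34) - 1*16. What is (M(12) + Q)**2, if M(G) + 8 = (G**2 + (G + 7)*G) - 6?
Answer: 784996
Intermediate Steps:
M(G) = -14 + G**2 + G*(7 + G) (M(G) = -8 + ((G**2 + (G + 7)*G) - 6) = -8 + ((G**2 + (7 + G)*G) - 6) = -8 + ((G**2 + G*(7 + G)) - 6) = -8 + (-6 + G**2 + G*(7 + G)) = -14 + G**2 + G*(7 + G))
Q = 528 (Q = -17*(-32) - 16 = 544 - 16 = 528)
(M(12) + Q)**2 = ((-14 + 2*12**2 + 7*12) + 528)**2 = ((-14 + 2*144 + 84) + 528)**2 = ((-14 + 288 + 84) + 528)**2 = (358 + 528)**2 = 886**2 = 784996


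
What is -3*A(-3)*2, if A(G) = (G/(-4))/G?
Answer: 3/2 ≈ 1.5000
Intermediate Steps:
A(G) = -1/4 (A(G) = (G*(-1/4))/G = (-G/4)/G = -1/4)
-3*A(-3)*2 = -3*(-1/4)*2 = (3/4)*2 = 3/2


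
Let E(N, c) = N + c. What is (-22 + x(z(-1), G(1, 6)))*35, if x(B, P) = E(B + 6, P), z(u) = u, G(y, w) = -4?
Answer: -735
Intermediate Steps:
x(B, P) = 6 + B + P (x(B, P) = (B + 6) + P = (6 + B) + P = 6 + B + P)
(-22 + x(z(-1), G(1, 6)))*35 = (-22 + (6 - 1 - 4))*35 = (-22 + 1)*35 = -21*35 = -735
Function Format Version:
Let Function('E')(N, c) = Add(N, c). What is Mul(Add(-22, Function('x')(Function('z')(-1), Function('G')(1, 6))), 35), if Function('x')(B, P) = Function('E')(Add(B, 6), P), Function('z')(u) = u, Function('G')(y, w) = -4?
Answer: -735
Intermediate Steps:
Function('x')(B, P) = Add(6, B, P) (Function('x')(B, P) = Add(Add(B, 6), P) = Add(Add(6, B), P) = Add(6, B, P))
Mul(Add(-22, Function('x')(Function('z')(-1), Function('G')(1, 6))), 35) = Mul(Add(-22, Add(6, -1, -4)), 35) = Mul(Add(-22, 1), 35) = Mul(-21, 35) = -735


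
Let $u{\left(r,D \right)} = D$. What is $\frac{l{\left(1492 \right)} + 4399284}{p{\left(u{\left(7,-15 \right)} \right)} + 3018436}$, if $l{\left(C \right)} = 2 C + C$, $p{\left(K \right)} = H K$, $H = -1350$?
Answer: $\frac{2201880}{1519343} \approx 1.4492$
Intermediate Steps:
$p{\left(K \right)} = - 1350 K$
$l{\left(C \right)} = 3 C$
$\frac{l{\left(1492 \right)} + 4399284}{p{\left(u{\left(7,-15 \right)} \right)} + 3018436} = \frac{3 \cdot 1492 + 4399284}{\left(-1350\right) \left(-15\right) + 3018436} = \frac{4476 + 4399284}{20250 + 3018436} = \frac{4403760}{3038686} = 4403760 \cdot \frac{1}{3038686} = \frac{2201880}{1519343}$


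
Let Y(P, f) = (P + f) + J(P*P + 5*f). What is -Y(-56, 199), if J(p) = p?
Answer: -4274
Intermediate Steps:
Y(P, f) = P + P² + 6*f (Y(P, f) = (P + f) + (P*P + 5*f) = (P + f) + (P² + 5*f) = P + P² + 6*f)
-Y(-56, 199) = -(-56 + (-56)² + 6*199) = -(-56 + 3136 + 1194) = -1*4274 = -4274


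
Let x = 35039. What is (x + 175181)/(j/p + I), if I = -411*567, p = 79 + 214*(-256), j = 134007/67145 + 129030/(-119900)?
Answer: -56111253553537000/62201494602316053 ≈ -0.90209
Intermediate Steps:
j = 13461309/14637610 (j = 134007*(1/67145) + 129030*(-1/119900) = 134007/67145 - 1173/1090 = 13461309/14637610 ≈ 0.91964)
p = -54705 (p = 79 - 54784 = -54705)
I = -233037
(x + 175181)/(j/p + I) = (35039 + 175181)/((13461309/14637610)/(-54705) - 233037) = 210220/((13461309/14637610)*(-1/54705) - 233037) = 210220/(-4487103/266916818350 - 233037) = 210220/(-62201494602316053/266916818350) = 210220*(-266916818350/62201494602316053) = -56111253553537000/62201494602316053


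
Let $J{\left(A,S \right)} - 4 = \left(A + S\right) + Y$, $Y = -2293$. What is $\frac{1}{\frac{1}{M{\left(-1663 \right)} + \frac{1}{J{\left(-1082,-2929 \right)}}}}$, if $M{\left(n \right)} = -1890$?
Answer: $- \frac{11907001}{6300} \approx -1890.0$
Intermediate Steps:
$J{\left(A,S \right)} = -2289 + A + S$ ($J{\left(A,S \right)} = 4 - \left(2293 - A - S\right) = 4 + \left(-2293 + A + S\right) = -2289 + A + S$)
$\frac{1}{\frac{1}{M{\left(-1663 \right)} + \frac{1}{J{\left(-1082,-2929 \right)}}}} = \frac{1}{\frac{1}{-1890 + \frac{1}{-2289 - 1082 - 2929}}} = \frac{1}{\frac{1}{-1890 + \frac{1}{-6300}}} = \frac{1}{\frac{1}{-1890 - \frac{1}{6300}}} = \frac{1}{\frac{1}{- \frac{11907001}{6300}}} = \frac{1}{- \frac{6300}{11907001}} = - \frac{11907001}{6300}$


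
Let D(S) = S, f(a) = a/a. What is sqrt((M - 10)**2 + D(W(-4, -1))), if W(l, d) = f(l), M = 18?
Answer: sqrt(65) ≈ 8.0623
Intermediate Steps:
f(a) = 1
W(l, d) = 1
sqrt((M - 10)**2 + D(W(-4, -1))) = sqrt((18 - 10)**2 + 1) = sqrt(8**2 + 1) = sqrt(64 + 1) = sqrt(65)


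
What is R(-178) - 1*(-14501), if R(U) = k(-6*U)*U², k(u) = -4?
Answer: -112235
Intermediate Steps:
R(U) = -4*U²
R(-178) - 1*(-14501) = -4*(-178)² - 1*(-14501) = -4*31684 + 14501 = -126736 + 14501 = -112235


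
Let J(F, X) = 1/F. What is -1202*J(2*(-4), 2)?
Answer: 601/4 ≈ 150.25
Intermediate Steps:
-1202*J(2*(-4), 2) = -1202/(2*(-4)) = -1202/(-8) = -1202*(-⅛) = 601/4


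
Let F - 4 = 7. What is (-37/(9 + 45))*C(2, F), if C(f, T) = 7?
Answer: -259/54 ≈ -4.7963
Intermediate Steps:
F = 11 (F = 4 + 7 = 11)
(-37/(9 + 45))*C(2, F) = (-37/(9 + 45))*7 = (-37/54)*7 = ((1/54)*(-37))*7 = -37/54*7 = -259/54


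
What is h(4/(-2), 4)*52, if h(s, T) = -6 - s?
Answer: -208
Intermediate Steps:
h(4/(-2), 4)*52 = (-6 - 4/(-2))*52 = (-6 - 4*(-1)/2)*52 = (-6 - 1*(-2))*52 = (-6 + 2)*52 = -4*52 = -208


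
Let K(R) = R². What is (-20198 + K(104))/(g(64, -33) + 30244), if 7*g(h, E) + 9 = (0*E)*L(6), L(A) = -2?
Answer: -65674/211699 ≈ -0.31022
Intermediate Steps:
g(h, E) = -9/7 (g(h, E) = -9/7 + ((0*E)*(-2))/7 = -9/7 + (0*(-2))/7 = -9/7 + (⅐)*0 = -9/7 + 0 = -9/7)
(-20198 + K(104))/(g(64, -33) + 30244) = (-20198 + 104²)/(-9/7 + 30244) = (-20198 + 10816)/(211699/7) = -9382*7/211699 = -65674/211699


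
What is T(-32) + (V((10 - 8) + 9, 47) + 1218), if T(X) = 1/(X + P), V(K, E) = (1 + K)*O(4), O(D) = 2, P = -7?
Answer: 48437/39 ≈ 1242.0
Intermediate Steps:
V(K, E) = 2 + 2*K (V(K, E) = (1 + K)*2 = 2 + 2*K)
T(X) = 1/(-7 + X) (T(X) = 1/(X - 7) = 1/(-7 + X))
T(-32) + (V((10 - 8) + 9, 47) + 1218) = 1/(-7 - 32) + ((2 + 2*((10 - 8) + 9)) + 1218) = 1/(-39) + ((2 + 2*(2 + 9)) + 1218) = -1/39 + ((2 + 2*11) + 1218) = -1/39 + ((2 + 22) + 1218) = -1/39 + (24 + 1218) = -1/39 + 1242 = 48437/39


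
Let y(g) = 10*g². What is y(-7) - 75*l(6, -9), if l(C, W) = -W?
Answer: -185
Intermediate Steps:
y(-7) - 75*l(6, -9) = 10*(-7)² - (-75)*(-9) = 10*49 - 75*9 = 490 - 675 = -185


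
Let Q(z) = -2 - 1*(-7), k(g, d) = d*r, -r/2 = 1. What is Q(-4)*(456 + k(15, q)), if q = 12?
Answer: 2160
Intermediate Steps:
r = -2 (r = -2*1 = -2)
k(g, d) = -2*d (k(g, d) = d*(-2) = -2*d)
Q(z) = 5 (Q(z) = -2 + 7 = 5)
Q(-4)*(456 + k(15, q)) = 5*(456 - 2*12) = 5*(456 - 24) = 5*432 = 2160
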